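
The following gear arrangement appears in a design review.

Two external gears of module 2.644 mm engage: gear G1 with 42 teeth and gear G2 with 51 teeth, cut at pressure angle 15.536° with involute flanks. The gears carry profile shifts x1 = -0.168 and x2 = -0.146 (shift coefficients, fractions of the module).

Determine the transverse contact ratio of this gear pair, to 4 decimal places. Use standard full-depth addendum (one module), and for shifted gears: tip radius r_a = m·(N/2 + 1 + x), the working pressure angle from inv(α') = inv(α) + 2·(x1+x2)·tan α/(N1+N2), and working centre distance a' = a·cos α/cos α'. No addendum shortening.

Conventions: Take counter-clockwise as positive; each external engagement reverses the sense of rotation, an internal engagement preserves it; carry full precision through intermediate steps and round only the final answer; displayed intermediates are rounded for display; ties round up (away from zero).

2.1730

topology: single-mesh involute geometry — m = 2.644, 42T/51T pair
base radii: r_b1 = 53.495284, r_b2 = 64.958559
tip radii: r_a1 = 57.723808, r_a2 = 69.679976
inv(α') = inv(15.536°) + 2·(-0.168-0.146)·tan α/(42+51) = 0.00496970  ⇒  α' = 13.98873°
a' = a·cos α / cos α' = 122.9460·cos 15.536°/cos 13.98873° = 122.074162
action lengths: √(r_a1²−r_b1²) = 21.686232, √(r_a2²−r_b2²) = 25.212789
base pitch p_b = π·m·cos α = 8.002876
CR = (21.686232 + 25.212789 − 122.074162·sin 13.98873°)/8.002876 = 2.172956
contact ratio ≈ 2.1730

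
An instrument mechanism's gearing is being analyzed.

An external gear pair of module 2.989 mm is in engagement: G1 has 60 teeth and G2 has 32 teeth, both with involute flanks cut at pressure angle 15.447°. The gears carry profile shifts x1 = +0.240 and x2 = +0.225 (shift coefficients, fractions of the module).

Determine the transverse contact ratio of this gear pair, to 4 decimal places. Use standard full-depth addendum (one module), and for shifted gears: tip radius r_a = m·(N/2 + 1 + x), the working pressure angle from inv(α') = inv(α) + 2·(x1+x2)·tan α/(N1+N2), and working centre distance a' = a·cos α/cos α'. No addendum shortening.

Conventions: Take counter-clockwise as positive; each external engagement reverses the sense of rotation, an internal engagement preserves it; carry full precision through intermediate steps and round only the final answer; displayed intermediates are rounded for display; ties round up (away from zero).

topology: single-mesh involute geometry — m = 2.989, 60T/32T pair
base radii: r_b1 = 86.430872, r_b2 = 46.096465
tip radii: r_a1 = 93.376360, r_a2 = 51.485525
inv(α') = inv(15.447°) + 2·(+0.240+0.225)·tan α/(60+32) = 0.00952094  ⇒  α' = 17.29858°
a' = a·cos α / cos α' = 137.4940·cos 15.447°/cos 17.29858° = 138.805774
action lengths: √(r_a1²−r_b1²) = 35.339056, √(r_a2²−r_b2²) = 22.931968
base pitch p_b = π·m·cos α = 9.051020
CR = (35.339056 + 22.931968 − 138.805774·sin 17.29858°)/9.051020 = 1.877906
contact ratio ≈ 1.8779

1.8779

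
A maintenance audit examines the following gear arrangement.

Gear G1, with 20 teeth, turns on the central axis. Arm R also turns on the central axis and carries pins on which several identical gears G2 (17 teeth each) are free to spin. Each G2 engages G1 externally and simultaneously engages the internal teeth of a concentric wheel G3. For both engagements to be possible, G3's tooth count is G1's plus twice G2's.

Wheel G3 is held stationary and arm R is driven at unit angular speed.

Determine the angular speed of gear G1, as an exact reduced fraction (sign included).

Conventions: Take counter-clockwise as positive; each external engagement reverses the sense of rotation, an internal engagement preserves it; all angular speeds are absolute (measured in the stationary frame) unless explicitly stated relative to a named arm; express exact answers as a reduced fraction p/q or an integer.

37/10

topology: planetary set — G1 20T / G2 17T / G3 54T, arm = carrier (Willis)
ring teeth: 20 + 2·17 = 54
20(ω_sun−ω_arm) = −54(ω_ring−ω_arm),  ω_ring = 0, ω_arm = 1
ω_sun = 1 − (54/20)(0−1) = 37/10
exact speed ratio = 37/10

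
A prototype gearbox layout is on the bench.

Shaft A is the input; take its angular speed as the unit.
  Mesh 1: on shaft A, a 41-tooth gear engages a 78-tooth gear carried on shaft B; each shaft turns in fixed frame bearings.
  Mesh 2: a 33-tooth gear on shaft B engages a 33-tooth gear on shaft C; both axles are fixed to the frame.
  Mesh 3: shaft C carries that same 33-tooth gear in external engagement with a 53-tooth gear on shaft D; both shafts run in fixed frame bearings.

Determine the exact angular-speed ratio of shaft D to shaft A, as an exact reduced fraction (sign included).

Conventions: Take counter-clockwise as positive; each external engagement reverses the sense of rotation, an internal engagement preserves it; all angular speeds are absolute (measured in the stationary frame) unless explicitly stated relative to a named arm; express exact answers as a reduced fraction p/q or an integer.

class = fixed-axis compound train [3 meshes; 3 ratios multiply, 3 sense flips]
mesh 1 [41T→78T]: running ratio 41/78, sense −
mesh 2 [33T→33T]: running ratio 41/78, sense +
mesh 3 [33T→53T]: running ratio 451/1378, sense −
ω_out/ω_in = -451/1378

-451/1378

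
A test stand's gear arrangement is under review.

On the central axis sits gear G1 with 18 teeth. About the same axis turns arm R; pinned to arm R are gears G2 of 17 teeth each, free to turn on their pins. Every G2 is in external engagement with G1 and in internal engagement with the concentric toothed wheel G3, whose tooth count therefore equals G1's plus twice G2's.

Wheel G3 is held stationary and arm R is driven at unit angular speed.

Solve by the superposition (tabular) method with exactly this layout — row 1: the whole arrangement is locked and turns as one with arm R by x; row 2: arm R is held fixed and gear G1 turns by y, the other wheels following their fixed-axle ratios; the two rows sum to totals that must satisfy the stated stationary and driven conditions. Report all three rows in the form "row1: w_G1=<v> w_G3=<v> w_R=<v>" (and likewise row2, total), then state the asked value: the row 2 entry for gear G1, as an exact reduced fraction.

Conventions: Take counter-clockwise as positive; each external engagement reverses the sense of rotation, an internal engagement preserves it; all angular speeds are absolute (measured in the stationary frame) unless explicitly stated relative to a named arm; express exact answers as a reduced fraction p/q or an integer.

row1: w_G1=1 w_G3=1 w_R=1
row2: w_G1=26/9 w_G3=-1 w_R=0
total: w_G1=35/9 w_G3=0 w_R=1
asked value: 26/9

recognized (axles ride arm R): planetary set, 18/17/52 teeth
row 1 (train locked, turned with arm): all members turn x
row 2 — arm fixed, fixed-axis ratios: sun y, ring −(18/52)·y, arm 0
boundary: total ω_ring = x − (18/52)·y = 0 and total ω_arm = x = 1  ⇒  y = 26/9, x = 1
row 2 ring = −(18/52)·26/9 = -1
totals (row 1 + row 2): sun 1 + 26/9 = 35/9, ring 1 + (-1) = 0, arm 1 + 0 = 1
asked cell (row2, sun) = 26/9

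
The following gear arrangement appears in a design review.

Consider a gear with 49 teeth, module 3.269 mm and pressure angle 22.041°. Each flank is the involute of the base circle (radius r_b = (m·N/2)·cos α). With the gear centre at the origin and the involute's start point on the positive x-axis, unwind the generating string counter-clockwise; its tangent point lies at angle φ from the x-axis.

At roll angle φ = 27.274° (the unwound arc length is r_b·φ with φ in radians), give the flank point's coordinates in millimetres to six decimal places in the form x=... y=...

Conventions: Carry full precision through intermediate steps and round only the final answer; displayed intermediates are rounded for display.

single-mesh involute tooth geometry (49T wheel at module 3.269)
pitch radius r_p = m·N/2 = 3.269·49/2 = 80.090500
base radius r_b = r_p·cos α = 80.090500·cos 22.041° = 74.237130
roll angle φ = 27.274° = 0.47602110 rad
x = r_b·(cos φ + φ·sin φ) = 82.177546
y = r_b·(sin φ − φ·cos φ) = 2.609189

x=82.177546 y=2.609189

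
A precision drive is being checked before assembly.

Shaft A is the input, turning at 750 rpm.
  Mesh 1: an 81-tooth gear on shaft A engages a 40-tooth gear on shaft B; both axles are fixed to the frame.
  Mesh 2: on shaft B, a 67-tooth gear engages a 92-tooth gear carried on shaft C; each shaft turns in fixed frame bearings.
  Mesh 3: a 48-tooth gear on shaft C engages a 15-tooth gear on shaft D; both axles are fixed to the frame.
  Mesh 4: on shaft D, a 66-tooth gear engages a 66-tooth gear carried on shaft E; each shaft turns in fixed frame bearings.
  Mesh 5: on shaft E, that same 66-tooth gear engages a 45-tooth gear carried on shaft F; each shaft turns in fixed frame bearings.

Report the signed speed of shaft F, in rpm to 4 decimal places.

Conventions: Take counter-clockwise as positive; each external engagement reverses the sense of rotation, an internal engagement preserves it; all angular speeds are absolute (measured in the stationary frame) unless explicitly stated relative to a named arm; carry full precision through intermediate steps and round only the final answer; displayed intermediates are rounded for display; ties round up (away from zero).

-5191.0435 rpm

recognized (6 fixed axles, 5 meshes): fixed-axis compound train
mesh 1 [81T→40T]: ω = 750.0000×81/40 = 1518.7500 rpm, sense flips to −
mesh 2 [67T→92T]: ω = 1518.7500×67/92 = 1106.0462 rpm, sense flips to +
mesh 3 [48T→15T]: ω = 1106.0462×48/15 = 3539.3478 rpm, sense flips to −
mesh 4 [66T→66T]: ω = 3539.3478×66/66 = 3539.3478 rpm, sense flips to +
mesh 5 [66T→45T]: ω = 3539.3478×66/45 = 5191.0435 rpm, sense flips to −
signed output speed = -5191.0435 rpm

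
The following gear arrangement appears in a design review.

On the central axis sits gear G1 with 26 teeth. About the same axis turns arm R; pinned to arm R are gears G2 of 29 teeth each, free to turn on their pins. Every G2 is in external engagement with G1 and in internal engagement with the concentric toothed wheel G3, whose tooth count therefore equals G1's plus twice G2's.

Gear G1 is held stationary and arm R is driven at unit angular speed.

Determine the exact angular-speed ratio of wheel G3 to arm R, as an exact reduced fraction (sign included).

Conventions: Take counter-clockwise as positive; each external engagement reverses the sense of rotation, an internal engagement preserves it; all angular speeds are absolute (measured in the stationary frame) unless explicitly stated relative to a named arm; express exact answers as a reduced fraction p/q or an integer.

55/42

topology: planetary set — G1 26T / G2 29T / G3 84T, arm = carrier (Willis)
ring teeth: 26 + 2·29 = 84
26(ω_sun−ω_arm) = −84(ω_ring−ω_arm),  ω_sun = 0, ω_arm = 1
ω_ring = 1 − (26/84)(0−1) = 55/42
ω_out/ω_in = 55/42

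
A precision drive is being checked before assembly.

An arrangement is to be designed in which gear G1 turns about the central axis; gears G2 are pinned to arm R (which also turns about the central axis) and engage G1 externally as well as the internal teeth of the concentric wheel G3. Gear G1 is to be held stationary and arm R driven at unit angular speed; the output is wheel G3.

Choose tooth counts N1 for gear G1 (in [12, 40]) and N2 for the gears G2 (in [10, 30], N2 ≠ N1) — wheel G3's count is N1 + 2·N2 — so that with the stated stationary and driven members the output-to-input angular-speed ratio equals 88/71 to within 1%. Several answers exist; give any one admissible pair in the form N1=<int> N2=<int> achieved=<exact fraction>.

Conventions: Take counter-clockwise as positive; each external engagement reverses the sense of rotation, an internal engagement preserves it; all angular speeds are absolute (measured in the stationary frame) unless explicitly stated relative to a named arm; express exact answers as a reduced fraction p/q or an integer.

N1=17 N2=27 achieved=88/71

class = planetary set [ratio 88/71 wanted; Willis about the carrier]
Willis with ω_sun = 0: ω_ring/ω_arm = (N1+N3)/N3; set equal to 88/71  ⇒  N3/N1 = 1/(88/71 − 1) = 71/17
N3 = N1 + 2·N2  ⇒  N2/N1 = (N3/N1 − 1)/2 = (71/17 − 1)/2 = 27/17
smallest multiple with N1 ≥ 12 and N2 ≥ 10: k = 1  ⇒  N1 = 1·17 = 17, N2 = 1·27 = 27 (N1 ≤ 40, N2 ≤ 30, N2 ≠ N1 ✓), N3 = 17 + 2·27 = 71
check: (N1+N3)/N3 with N1 = 17, N3 = 71 gives 88/71; |achieved − target| = 0 ≤ 22/1775 ✓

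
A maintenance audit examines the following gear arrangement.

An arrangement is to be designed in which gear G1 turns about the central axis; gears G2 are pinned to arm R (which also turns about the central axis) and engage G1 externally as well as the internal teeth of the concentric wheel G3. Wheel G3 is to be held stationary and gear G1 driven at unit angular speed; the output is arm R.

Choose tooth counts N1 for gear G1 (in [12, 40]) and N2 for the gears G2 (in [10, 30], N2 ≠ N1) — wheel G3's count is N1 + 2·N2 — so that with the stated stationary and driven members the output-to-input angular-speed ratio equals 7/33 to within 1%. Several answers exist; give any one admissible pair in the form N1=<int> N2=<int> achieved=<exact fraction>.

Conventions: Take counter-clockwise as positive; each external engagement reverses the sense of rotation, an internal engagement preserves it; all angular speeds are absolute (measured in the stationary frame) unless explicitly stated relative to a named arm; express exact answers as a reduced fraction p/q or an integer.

N1=14 N2=19 achieved=7/33

planetary set to be sized for 7/33 (Willis relation)
Willis with ω_ring = 0: ω_arm/ω_sun = N1/(N1+N3); set equal to 7/33  ⇒  N3/N1 = 1/(7/33) − 1 = 26/7
N3 = N1 + 2·N2  ⇒  N2/N1 = (N3/N1 − 1)/2 = (26/7 − 1)/2 = 19/14
smallest multiple with N1 ≥ 12 and N2 ≥ 10: k = 1  ⇒  N1 = 1·14 = 14, N2 = 1·19 = 19 (N1 ≤ 40, N2 ≤ 30, N2 ≠ N1 ✓), N3 = 14 + 2·19 = 52
check: N1/(N1+N3) with N1 = 14, N3 = 52 gives 7/33; |achieved − target| = 0 ≤ 7/3300 ✓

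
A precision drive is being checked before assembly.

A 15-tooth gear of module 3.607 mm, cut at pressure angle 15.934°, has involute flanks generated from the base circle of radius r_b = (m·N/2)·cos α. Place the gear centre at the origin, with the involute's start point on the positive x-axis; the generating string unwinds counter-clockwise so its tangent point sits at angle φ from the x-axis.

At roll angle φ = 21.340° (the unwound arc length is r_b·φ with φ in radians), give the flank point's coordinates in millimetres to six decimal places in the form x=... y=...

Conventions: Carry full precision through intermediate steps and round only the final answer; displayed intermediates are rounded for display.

recognized (one wheel, involute flank): single-mesh tooth geometry, m = 3.607, N = 15
pitch radius r_p = m·N/2 = 3.607·15/2 = 27.052500
base radius r_b = r_p·cos α = 27.052500·cos 15.934° = 26.013104
roll angle φ = 21.340° = 0.37245326 rad
x = r_b·(cos φ + φ·sin φ) = 27.755299
y = r_b·(sin φ − φ·cos φ) = 0.441824

x=27.755299 y=0.441824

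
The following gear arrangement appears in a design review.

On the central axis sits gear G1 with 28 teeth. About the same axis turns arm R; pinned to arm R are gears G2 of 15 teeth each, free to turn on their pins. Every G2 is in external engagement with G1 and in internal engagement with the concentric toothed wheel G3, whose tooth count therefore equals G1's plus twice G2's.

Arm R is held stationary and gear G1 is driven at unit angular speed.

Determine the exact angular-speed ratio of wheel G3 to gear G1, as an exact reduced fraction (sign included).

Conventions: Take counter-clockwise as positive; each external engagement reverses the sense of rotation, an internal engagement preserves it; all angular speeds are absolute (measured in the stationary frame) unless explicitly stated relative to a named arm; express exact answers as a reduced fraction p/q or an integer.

class = planetary set [G3 = 28+2·15 = 58; Willis about the carrier]
ring teeth: 28 + 2·15 = 58
28(ω_sun−ω_arm) = −58(ω_ring−ω_arm),  ω_arm = 0, ω_sun = 1
ω_ring = 0 − (28/58)(1−0) = -14/29
ω_out/ω_in = -14/29

-14/29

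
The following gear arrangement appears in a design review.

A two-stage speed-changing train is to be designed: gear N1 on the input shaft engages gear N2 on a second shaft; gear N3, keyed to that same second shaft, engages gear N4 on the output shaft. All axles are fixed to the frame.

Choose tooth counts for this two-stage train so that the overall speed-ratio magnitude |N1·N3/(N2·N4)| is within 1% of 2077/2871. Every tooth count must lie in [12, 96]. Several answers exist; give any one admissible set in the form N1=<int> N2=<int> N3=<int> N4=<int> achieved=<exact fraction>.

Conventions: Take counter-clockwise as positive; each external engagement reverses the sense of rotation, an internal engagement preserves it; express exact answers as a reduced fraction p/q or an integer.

N1=31 N2=33 N3=67 N4=87 achieved=2077/2871

2-stage fixed-axis compound train for ratio 2077/2871
target = 2077/2871 in lowest terms: an exact hit needs N1·N3 = k·2077 and N2·N4 = k·2871 for one integer k, every count in [12, 96]; additionally prefer no 1:1 stage (N1 ≠ N2, N3 ≠ N4)
k = 1: N1·N3 = 2077 = 31·67, N2·N4 = 2871 = 33·87
achieved = 31·67/(33·87) = 2077/2871; |achieved − target| = 0 ≤ 2077/287100 ✓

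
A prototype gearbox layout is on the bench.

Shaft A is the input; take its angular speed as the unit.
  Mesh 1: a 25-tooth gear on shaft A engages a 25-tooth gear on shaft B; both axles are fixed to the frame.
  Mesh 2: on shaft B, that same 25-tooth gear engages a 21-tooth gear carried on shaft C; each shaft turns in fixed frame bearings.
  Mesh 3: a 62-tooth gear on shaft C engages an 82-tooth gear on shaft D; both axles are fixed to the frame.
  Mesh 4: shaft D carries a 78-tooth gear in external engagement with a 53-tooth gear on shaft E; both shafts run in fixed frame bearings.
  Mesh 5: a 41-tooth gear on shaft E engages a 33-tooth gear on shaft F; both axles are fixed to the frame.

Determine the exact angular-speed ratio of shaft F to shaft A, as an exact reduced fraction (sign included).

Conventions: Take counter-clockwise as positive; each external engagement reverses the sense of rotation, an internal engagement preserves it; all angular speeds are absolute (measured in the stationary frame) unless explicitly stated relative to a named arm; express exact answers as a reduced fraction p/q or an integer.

class = fixed-axis compound train [5 meshes; 5 ratios multiply, 5 sense flips]
mesh 1 [25T→25T]: running ratio 1, sense −
mesh 2 [25T→21T]: running ratio 25/21, sense +
mesh 3 [62T→82T]: running ratio 775/861, sense −
mesh 4 [78T→53T]: running ratio 20150/15211, sense +
mesh 5 [41T→33T]: running ratio 20150/12243, sense −
ω_out/ω_in = -20150/12243

-20150/12243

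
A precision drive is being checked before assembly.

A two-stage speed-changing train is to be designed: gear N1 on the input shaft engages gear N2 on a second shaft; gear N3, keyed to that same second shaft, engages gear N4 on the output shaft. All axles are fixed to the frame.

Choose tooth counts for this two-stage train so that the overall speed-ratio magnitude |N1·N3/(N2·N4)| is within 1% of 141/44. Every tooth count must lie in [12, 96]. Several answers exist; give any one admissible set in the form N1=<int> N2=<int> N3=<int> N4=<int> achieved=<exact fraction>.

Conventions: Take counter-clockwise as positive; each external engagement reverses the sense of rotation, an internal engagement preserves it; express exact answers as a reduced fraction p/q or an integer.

N1=18 N2=12 N3=47 N4=22 achieved=141/44

2-stage fixed-axis compound train for ratio 141/44
target = 141/44 in lowest terms: an exact hit needs N1·N3 = k·141 and N2·N4 = k·44 for one integer k, every count in [12, 96]; additionally prefer no 1:1 stage (N1 ≠ N2, N3 ≠ N4)
k = 1…5: no 1:1-free in-range split of k·141 and k·44 into factor pairs; take k = 6
k = 6: N1·N3 = 846 = 18·47, N2·N4 = 264 = 12·22
achieved = 18·47/(12·22) = 141/44; |achieved − target| = 0 ≤ 141/4400 ✓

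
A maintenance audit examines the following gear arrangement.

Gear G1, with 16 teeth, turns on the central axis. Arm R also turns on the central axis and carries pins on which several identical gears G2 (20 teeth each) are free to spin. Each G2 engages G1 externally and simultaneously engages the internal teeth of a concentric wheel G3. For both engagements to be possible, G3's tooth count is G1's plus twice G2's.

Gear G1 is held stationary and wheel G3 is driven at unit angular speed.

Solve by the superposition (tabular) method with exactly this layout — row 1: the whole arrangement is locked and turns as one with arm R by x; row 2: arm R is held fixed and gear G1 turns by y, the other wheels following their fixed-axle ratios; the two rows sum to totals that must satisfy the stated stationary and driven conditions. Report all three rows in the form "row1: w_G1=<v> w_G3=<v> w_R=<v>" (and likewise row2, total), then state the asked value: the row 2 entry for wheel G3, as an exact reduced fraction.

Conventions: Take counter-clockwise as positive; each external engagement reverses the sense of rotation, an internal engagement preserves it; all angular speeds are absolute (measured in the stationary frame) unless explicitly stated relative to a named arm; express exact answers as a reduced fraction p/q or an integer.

planetary set (16T centre, 20T on arm, 56T internal) — Willis relation
row 1 (train locked, turned with arm): all members turn x
superposition row 2 [arm held]: sun y, ring −(16/56)·y, arm 0
boundary: total ω_sun = x + y = 0 and total ω_ring = x − (16/56)·y = 1  ⇒  y = -7/9, x = 7/9
row 2 ring = −(16/56)·(-7/9) = 2/9
totals (row 1 + row 2): sun 7/9 + (-7/9) = 0, ring 7/9 + 2/9 = 1, arm 7/9 + 0 = 7/9
asked cell (row2, ring) = 2/9

row1: w_G1=7/9 w_G3=7/9 w_R=7/9
row2: w_G1=-7/9 w_G3=2/9 w_R=0
total: w_G1=0 w_G3=1 w_R=7/9
asked value: 2/9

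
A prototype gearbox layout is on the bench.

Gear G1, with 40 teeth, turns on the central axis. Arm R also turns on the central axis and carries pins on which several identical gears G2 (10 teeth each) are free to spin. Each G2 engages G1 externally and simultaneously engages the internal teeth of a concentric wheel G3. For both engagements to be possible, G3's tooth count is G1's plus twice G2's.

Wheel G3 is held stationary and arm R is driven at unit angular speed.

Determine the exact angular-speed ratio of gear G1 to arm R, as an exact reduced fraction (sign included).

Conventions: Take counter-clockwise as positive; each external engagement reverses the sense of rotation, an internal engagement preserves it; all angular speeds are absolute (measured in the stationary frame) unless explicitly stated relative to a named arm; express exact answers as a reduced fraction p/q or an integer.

planetary set (40T centre, 10T on arm, 60T internal) — Willis relation
ring teeth: 40 + 2·10 = 60
40(ω_sun−ω_arm) = −60(ω_ring−ω_arm),  ω_ring = 0, ω_arm = 1
ω_sun = 1 − (60/40)(0−1) = 5/2
ω_out/ω_in = 5/2

5/2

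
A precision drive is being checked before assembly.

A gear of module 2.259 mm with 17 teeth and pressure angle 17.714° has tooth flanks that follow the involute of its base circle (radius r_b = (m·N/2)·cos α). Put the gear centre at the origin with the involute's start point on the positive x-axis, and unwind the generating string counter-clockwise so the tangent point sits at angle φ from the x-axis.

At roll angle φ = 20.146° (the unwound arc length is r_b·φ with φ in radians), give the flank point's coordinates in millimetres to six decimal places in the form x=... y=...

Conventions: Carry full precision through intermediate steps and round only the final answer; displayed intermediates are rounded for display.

x=19.387081 y=0.261781

recognized (one wheel, involute flank): single-mesh tooth geometry, m = 2.259, N = 17
pitch radius r_p = m·N/2 = 2.259·17/2 = 19.201500
base radius r_b = r_p·cos α = 19.201500·cos 17.714° = 18.291102
roll angle φ = 20.146° = 0.35161403 rad
x = r_b·(cos φ + φ·sin φ) = 19.387081
y = r_b·(sin φ − φ·cos φ) = 0.261781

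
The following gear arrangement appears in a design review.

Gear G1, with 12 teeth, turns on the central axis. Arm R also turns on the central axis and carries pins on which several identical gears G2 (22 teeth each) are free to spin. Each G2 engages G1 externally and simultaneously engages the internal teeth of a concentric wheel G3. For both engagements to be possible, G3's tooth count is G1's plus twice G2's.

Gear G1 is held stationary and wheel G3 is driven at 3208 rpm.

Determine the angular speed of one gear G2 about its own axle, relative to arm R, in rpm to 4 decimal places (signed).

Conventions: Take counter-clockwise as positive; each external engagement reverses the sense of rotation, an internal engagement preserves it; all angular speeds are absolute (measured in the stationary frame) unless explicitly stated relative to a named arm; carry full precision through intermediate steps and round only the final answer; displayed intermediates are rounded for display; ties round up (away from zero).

+1441.0267 rpm

class = planetary set [G3 = 12+2·22 = 56; Willis about the carrier]
normalise by the input: solve with ω_ring = 1, then scale by 3208 rpm
ring teeth: 12 + 2·22 = 56
12(ω_sun−ω_arm) = −56(ω_ring−ω_arm),  ω_sun = 0, ω_ring = 1
12(0−ω_arm) = −56(1−ω_arm)  ⇒  68·ω_arm = 56  ⇒  ω_arm = 14/17
sun–planet mesh: 12·(0−14/17) = −22·(ω_p−ω_arm)  ⇒  ω_p−ω_arm = 84/187
scale: ω_p−ω_arm = 84/187 × 3208 rpm = +1441.0267 rpm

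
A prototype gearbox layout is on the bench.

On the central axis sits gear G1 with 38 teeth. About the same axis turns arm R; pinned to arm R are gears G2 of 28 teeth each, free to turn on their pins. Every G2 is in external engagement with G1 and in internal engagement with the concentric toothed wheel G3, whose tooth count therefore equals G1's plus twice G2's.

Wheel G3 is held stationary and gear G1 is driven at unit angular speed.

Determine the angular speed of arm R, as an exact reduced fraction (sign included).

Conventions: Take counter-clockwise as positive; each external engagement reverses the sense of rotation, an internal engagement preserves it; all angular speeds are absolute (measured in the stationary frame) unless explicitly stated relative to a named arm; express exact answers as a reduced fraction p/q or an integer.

19/66

class = planetary set [G3 = 38+2·28 = 94; Willis about the carrier]
ring teeth: 38 + 2·28 = 94
38(ω_sun−ω_arm) = −94(ω_ring−ω_arm),  ω_ring = 0, ω_sun = 1
38(1−ω_arm) = −94(0−ω_arm)  ⇒  132·ω_arm = 38  ⇒  ω_arm = 19/66
exact speed ratio = 19/66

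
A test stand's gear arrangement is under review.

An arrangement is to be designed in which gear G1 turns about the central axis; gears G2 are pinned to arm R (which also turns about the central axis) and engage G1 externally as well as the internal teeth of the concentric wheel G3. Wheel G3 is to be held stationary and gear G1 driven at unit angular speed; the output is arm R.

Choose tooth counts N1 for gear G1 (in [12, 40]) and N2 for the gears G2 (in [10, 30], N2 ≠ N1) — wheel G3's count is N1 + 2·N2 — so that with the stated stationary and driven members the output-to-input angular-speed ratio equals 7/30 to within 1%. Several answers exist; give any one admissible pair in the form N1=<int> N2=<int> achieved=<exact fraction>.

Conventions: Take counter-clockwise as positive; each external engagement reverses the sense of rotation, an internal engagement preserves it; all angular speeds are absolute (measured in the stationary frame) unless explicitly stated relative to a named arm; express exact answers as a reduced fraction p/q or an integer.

N1=14 N2=16 achieved=7/30

topology: planetary set — design target 7/30, arm = carrier (Willis)
Willis with ω_ring = 0: ω_arm/ω_sun = N1/(N1+N3); set equal to 7/30  ⇒  N3/N1 = 1/(7/30) − 1 = 23/7
N3 = N1 + 2·N2  ⇒  N2/N1 = (N3/N1 − 1)/2 = (23/7 − 1)/2 = 8/7
smallest multiple with N1 ≥ 12 and N2 ≥ 10: k = 2  ⇒  N1 = 2·7 = 14, N2 = 2·8 = 16 (N1 ≤ 40, N2 ≤ 30, N2 ≠ N1 ✓), N3 = 14 + 2·16 = 46
check: N1/(N1+N3) with N1 = 14, N3 = 46 gives 7/30; |achieved − target| = 0 ≤ 7/3000 ✓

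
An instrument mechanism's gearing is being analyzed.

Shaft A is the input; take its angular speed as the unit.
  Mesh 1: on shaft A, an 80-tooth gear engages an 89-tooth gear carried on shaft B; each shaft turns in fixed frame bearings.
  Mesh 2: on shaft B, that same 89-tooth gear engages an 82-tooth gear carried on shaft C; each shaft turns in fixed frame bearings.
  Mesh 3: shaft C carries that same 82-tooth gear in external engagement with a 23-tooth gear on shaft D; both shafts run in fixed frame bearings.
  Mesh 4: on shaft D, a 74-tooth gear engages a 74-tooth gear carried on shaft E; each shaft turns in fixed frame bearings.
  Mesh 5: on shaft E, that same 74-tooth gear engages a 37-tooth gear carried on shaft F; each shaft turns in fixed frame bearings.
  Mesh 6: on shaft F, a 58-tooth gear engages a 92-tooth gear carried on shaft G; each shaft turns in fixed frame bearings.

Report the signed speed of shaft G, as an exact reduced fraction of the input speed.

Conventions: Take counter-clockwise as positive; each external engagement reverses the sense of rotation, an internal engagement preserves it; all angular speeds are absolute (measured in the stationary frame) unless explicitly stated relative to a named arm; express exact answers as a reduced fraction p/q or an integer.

6-mesh fixed-axis compound train (all bearings frame-fixed)
mesh 1 [80T→89T]: |ω|/ω_in = 1×80/89 = 80/89, sense flips to −
mesh 2 [89T→82T]: |ω|/ω_in = (80/89)×89/82 = 40/41, sense flips to +
mesh 3 [82T→23T]: |ω|/ω_in = (40/41)×82/23 = 80/23, sense flips to −
mesh 4 [74T→74T]: |ω|/ω_in = (80/23)×74/74 = 80/23, sense flips to +
mesh 5 [74T→37T]: |ω|/ω_in = (80/23)×74/37 = 160/23, sense flips to −
mesh 6 [58T→92T]: |ω|/ω_in = (160/23)×58/92 = 2320/529, sense flips to +
signed output speed (× input speed) = 2320/529

2320/529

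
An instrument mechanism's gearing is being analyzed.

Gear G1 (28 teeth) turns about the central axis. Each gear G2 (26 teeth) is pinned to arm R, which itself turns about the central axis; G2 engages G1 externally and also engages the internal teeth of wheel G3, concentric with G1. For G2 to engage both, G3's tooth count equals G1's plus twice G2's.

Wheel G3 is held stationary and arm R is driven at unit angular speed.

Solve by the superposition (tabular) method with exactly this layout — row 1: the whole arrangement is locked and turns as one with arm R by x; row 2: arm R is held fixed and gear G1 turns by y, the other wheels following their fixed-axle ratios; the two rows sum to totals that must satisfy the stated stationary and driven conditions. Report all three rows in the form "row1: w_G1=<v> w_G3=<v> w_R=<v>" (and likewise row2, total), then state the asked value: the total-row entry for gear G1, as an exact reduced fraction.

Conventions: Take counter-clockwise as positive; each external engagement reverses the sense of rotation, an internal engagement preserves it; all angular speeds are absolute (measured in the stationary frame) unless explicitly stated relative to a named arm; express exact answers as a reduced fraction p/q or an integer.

row1: w_G1=1 w_G3=1 w_R=1
row2: w_G1=20/7 w_G3=-1 w_R=0
total: w_G1=27/7 w_G3=0 w_R=1
asked value: 27/7

recognized (axles ride arm R): planetary set, 28/26/80 teeth
row 1: whole set turns with the arm by x
superposition row 2 [arm held]: sun y, ring −(28/80)·y, arm 0
boundary: total ω_ring = x − (28/80)·y = 0 and total ω_arm = x = 1  ⇒  y = 20/7, x = 1
row 2 ring = −(28/80)·20/7 = -1
totals (row 1 + row 2): sun 1 + 20/7 = 27/7, ring 1 + (-1) = 0, arm 1 + 0 = 1
asked cell (total, sun) = 27/7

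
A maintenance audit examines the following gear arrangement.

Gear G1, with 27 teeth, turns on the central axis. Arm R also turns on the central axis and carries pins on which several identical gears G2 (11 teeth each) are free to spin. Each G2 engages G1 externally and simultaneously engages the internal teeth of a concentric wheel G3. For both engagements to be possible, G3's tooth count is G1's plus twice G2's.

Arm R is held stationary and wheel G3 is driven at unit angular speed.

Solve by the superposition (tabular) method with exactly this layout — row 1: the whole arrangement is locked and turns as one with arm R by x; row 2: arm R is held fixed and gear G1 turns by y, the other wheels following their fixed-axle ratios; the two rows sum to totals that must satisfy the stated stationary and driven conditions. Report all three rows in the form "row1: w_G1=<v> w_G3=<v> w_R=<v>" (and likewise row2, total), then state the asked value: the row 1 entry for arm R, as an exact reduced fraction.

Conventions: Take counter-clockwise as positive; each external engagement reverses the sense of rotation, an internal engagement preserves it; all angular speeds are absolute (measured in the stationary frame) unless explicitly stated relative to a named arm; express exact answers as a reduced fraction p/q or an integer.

row1: w_G1=0 w_G3=0 w_R=0
row2: w_G1=-49/27 w_G3=1 w_R=0
total: w_G1=-49/27 w_G3=1 w_R=0
asked value: 0

recognized (axles ride arm R): planetary set, 27/11/49 teeth
row 1 (train locked, turned with arm): all members turn x
row 2 (arm held, sun turns y): ω_ring = −(27/49)·y, ω_arm = 0
boundary: total ω_arm = x = 0 and total ω_ring = x − (27/49)·y = 1  ⇒  y = -49/27, x = 0
row 2 ring = −(27/49)·(-49/27) = 1
totals (row 1 + row 2): sun 0 + (-49/27) = -49/27, ring 0 + 1 = 1, arm 0 + 0 = 0
asked cell (row1, arm) = 0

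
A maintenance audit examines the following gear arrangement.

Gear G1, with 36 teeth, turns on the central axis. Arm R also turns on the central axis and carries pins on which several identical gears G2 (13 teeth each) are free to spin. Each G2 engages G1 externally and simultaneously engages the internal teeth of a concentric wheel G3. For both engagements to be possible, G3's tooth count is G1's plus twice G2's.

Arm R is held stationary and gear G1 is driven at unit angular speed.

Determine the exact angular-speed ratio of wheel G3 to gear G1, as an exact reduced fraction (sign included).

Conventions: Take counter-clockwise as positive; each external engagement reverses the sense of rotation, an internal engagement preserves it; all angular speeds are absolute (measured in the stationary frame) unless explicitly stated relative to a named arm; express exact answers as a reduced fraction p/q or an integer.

-18/31

topology: planetary set — G1 36T / G2 13T / G3 62T, arm = carrier (Willis)
ring teeth: 36 + 2·13 = 62
36(ω_sun−ω_arm) = −62(ω_ring−ω_arm),  ω_arm = 0, ω_sun = 1
ω_ring = 0 − (36/62)(1−0) = -18/31
ω_out/ω_in = -18/31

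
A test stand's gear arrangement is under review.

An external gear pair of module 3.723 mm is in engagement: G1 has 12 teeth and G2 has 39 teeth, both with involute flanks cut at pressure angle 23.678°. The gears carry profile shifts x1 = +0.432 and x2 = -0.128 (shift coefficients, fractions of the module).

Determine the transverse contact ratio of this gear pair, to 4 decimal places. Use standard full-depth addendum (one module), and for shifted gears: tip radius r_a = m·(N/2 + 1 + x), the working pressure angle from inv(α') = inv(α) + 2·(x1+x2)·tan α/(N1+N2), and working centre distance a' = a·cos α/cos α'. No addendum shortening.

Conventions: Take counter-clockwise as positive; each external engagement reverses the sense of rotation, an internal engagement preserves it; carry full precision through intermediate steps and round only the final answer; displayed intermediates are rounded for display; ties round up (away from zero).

recognized (one external pair, fixed centres): single-mesh tooth geometry, m = 3.723, N1 = 12, N2 = 39
base radii: r_b1 = 20.457517, r_b2 = 66.486931
tip radii: r_a1 = 27.669336, r_a2 = 75.844956
inv(α') = inv(23.678°) + 2·(+0.432-0.128)·tan α/(12+39) = 0.03048011  ⇒  α' = 25.13221°
a' = a·cos α / cos α' = 94.9365·cos 23.678°/cos 25.13221° = 96.036171
action lengths: √(r_a1²−r_b1²) = 18.630141, √(r_a2²−r_b2²) = 36.495827
base pitch p_b = π·m·cos α = 10.711531
CR = (18.630141 + 36.495827 − 96.036171·sin 25.13221°)/10.711531 = 1.338614
contact ratio ≈ 1.3386

1.3386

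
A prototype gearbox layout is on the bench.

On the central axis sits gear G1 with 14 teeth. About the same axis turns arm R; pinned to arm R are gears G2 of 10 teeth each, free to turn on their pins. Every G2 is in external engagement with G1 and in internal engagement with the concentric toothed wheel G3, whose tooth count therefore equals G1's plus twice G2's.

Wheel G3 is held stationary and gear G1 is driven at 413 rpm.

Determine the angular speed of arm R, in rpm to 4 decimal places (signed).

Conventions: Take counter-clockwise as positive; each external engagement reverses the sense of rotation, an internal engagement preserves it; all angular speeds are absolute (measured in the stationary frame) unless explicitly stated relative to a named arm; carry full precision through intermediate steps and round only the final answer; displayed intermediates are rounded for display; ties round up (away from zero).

planetary set (14T centre, 10T on arm, 34T internal) — Willis relation
normalise by the input: solve with ω_sun = 1, then scale by 413 rpm
ring teeth: 14 + 2·10 = 34
14(ω_sun−ω_arm) = −34(ω_ring−ω_arm),  ω_ring = 0, ω_sun = 1
14(1−ω_arm) = −34(0−ω_arm)  ⇒  48·ω_arm = 14  ⇒  ω_arm = 7/24
scale: ω_arm = 7/24 × 413 rpm = +120.4583 rpm

+120.4583 rpm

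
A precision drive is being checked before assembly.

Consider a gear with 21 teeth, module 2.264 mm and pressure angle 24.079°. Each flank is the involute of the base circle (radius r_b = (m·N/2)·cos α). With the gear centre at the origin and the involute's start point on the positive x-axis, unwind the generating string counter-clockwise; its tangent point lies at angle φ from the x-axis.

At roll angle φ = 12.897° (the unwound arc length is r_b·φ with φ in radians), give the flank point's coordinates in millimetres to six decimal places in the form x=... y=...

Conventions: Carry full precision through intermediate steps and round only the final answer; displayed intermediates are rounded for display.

x=22.246338 y=0.082093

single-mesh involute tooth geometry (21T wheel at module 2.264)
pitch radius r_p = m·N/2 = 2.264·21/2 = 23.772000
base radius r_b = r_p·cos α = 23.772000·cos 24.079° = 21.703450
roll angle φ = 12.897° = 0.22509511 rad
x = r_b·(cos φ + φ·sin φ) = 22.246338
y = r_b·(sin φ − φ·cos φ) = 0.082093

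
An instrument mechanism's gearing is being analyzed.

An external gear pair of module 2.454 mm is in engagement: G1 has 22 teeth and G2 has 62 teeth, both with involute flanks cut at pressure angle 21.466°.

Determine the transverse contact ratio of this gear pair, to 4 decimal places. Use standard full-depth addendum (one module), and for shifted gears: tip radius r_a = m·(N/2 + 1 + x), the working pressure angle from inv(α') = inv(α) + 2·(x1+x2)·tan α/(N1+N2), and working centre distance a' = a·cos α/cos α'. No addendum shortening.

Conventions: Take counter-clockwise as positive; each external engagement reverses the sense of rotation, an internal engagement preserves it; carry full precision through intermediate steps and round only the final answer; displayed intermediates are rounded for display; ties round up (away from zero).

1.6202

topology: single-mesh involute geometry — m = 2.454, 22T/62T pair
base radii: r_b1 = 25.121558, r_b2 = 70.797119
tip radii: r_a1 = 29.448000, r_a2 = 78.528000
no profile shift: α' = α, a' = a
action lengths: √(r_a1²−r_b1²) = 15.365286, √(r_a2²−r_b2²) = 33.976680
base pitch p_b = π·m·cos α = 7.174700
CR = (15.365286 + 33.976680 − 103.068000·sin 21.46600°)/7.174700 = 1.620183
contact ratio ≈ 1.6202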